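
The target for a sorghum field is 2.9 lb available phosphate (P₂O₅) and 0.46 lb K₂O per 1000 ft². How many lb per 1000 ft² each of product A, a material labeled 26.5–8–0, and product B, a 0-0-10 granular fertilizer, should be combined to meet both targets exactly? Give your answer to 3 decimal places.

Let a = lb of product A, b = lb of product B (per 1000 ft²).
P₂O₅: 0.08·a + 0·b = 2.9
K₂O: 0·a + 0.1·b = 0.46
Solving simultaneously: a = 36.25, b = 4.6.

36.250 lb product A, 4.600 lb product B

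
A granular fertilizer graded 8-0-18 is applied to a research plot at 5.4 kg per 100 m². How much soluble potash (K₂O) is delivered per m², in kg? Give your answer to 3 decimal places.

K₂O per 100 m² = 5.4 × 18% = 0.972 kg.
Convert to per m²: 0.972 × 0.01 = 0.00972 kg.

0.010 kg K₂O per sq m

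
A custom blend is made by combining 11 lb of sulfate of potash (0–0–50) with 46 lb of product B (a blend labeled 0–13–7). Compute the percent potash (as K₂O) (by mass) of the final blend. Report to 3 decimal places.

15.298% K₂O

Total mass = 11 + 46 = 57 lb.
K₂O mass = 50%×11 + 7%×46 = 8.72 lb.
% K₂O = 8.72 / 57 = 15.2982%.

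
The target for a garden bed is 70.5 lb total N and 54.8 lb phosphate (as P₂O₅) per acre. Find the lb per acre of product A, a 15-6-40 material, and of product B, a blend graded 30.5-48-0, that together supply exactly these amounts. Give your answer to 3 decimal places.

318.920 lb product A, 74.302 lb product B

Per-acre balance (a = product A, b = product B):
N: 0.15·a + 0.305·b = 70.5
P₂O₅: 0.06·a + 0.48·b = 54.8
Eliminate a: (row1) − 0.15/0.06·(row2) → -0.895·b = -66.5, so b = 74.3017.
Back-substitute: a = (70.5 − 0.305·74.3017) / 0.15 = 318.9199.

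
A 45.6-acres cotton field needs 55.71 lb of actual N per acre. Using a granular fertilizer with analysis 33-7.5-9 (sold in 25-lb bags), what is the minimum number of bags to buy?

308 bags

Product per acre = 55.71 / 33% = 168.818 lb.
Total product = 168.818 × 45.6 = 7698.11 lb.
Bags = ⌈7698.11 / 25⌉ = 308.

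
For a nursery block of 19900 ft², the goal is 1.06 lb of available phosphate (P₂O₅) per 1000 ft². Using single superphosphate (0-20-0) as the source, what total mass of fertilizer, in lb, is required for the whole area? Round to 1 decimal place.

Product per 1000 ft² = 1.06 / 20% = 5.3 lb.
Total product = 5.3 × 19900 / 1000 = 105.47 lb.

105.5 lb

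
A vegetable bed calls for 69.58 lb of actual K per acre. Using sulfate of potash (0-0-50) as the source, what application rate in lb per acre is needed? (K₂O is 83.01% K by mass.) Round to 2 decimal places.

167.64 lb of product per acre

As K₂O: 69.58 / 0.8301 = 83.8212 lb per acre.
Product per acre = 83.8212 / 50% = 167.642 lb.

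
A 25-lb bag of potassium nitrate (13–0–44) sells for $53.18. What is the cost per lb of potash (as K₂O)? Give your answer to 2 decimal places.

$4.83 per lb K₂O

K₂O in bag = 25 × 44% = 11 lb.
Cost per lb K₂O = $53.18 / 11 = $4.8345.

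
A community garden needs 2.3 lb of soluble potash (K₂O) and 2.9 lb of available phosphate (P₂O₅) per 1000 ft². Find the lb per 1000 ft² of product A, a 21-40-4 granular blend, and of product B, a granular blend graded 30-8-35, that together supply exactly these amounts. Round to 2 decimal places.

Let a = lb of product A, b = lb of product B (per 1000 ft²).
K₂O: 0.04·a + 0.35·b = 2.3
P₂O₅: 0.4·a + 0.08·b = 2.9
Eliminate a: (row1) − 0.04/0.4·(row2) → 0.342·b = 2.01, so b = 5.87719.
Back-substitute: a = (2.3 − 0.35·5.87719) / 0.04 = 6.07456.

6.07 lb product A, 5.88 lb product B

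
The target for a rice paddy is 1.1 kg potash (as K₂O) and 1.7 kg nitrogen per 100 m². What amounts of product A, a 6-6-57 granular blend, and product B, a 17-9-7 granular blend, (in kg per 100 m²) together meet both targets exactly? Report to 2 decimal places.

Per-100 m² balance (a = product A, b = product B):
K₂O: 0.57·a + 0.07·b = 1.1
N: 0.06·a + 0.17·b = 1.7
Solving simultaneously: a = 0.733549, b = 9.7411.

0.73 kg product A, 9.74 kg product B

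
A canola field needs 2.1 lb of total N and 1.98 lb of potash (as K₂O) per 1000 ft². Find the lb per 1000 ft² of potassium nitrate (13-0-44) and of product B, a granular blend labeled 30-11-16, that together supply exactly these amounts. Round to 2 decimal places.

2.32 lb potassium nitrate, 5.99 lb product B

Per-1000 ft² balance (a = potassium nitrate, b = product B):
N: 0.13·a + 0.3·b = 2.1
K₂O: 0.44·a + 0.16·b = 1.98
From row1: a = (2.1 − 0.3·b) / 0.13.
Into row2: 0.44·(2.1 − 0.3·b)/0.13 + 0.16·b = 1.98 → b = 5.9946, a = 2.32014.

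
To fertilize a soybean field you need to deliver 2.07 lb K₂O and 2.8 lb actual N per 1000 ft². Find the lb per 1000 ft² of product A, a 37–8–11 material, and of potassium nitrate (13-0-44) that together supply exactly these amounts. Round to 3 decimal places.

With a, b = lb per 1000 ft² of product A and potassium nitrate:
K₂O: 0.11·a + 0.44·b = 2.07
N: 0.37·a + 0.13·b = 2.8
Eliminate b: (row1) − 0.44/0.13·(row2) → -1.14231·a = -7.40692, so a = 6.48418.
Then b = (2.8 − 0.37·6.48418) / 0.13 = 3.0835.

6.484 lb product A, 3.084 lb potassium nitrate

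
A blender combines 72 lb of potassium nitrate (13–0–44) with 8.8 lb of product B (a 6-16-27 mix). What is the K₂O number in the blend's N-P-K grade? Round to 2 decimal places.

Total mass = 72 + 8.8 = 80.8 lb.
K₂O mass = 44%×72 + 27%×8.8 = 34.056 lb.
% K₂O = 34.056 / 80.8 = 42.1485%.

42.15% K₂O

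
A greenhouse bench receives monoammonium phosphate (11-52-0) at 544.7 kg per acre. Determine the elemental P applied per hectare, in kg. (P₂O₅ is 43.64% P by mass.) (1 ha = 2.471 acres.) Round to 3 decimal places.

305.435 kg P per hectare

P₂O₅ per acre = 544.7 × 52% = 283.244 kg.
Elemental P = 283.244 × 0.4364 = 123.608 kg per acre.
Convert to per hectare: 123.608 × 2.471 = 305.4346 kg.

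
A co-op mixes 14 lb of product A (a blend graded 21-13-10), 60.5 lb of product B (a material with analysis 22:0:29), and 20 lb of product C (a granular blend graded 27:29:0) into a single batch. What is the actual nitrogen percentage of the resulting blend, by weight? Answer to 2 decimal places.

Total mass = 14 + 60.5 + 20 = 94.5 lb.
N mass = 21%×14 + 22%×60.5 + 27%×20 = 21.65 lb.
% N = 21.65 / 94.5 = 22.9101%.

22.91% N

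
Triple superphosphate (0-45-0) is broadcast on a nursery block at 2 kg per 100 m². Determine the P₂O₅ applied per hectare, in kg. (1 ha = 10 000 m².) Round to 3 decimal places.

P₂O₅ per 100 m² = 2 × 45% = 0.9 kg.
Convert to per hectare: 0.9 × 100 = 90 kg.

90.000 kg P₂O₅ per hectare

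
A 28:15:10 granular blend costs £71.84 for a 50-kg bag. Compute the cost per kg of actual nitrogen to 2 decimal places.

N in bag = 50 × 28% = 14 kg.
Cost per kg N = £71.84 / 14 = £5.1314.

£5.13 per kg N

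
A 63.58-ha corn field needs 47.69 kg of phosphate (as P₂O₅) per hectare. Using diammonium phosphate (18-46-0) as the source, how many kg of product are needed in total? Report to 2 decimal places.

6591.59 kg

Product per hectare = 47.69 / 46% = 103.674 kg.
Total product = 103.674 × 63.58 = 6591.587 kg.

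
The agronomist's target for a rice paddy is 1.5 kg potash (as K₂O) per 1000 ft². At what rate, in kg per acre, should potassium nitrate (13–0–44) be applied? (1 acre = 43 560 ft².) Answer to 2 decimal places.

Product per 1000 ft² = 1.5 / 44% = 3.40909 kg.
Convert to per acre: 3.40909 × 43.56 = 148.5 kg.

148.50 kg of product per acre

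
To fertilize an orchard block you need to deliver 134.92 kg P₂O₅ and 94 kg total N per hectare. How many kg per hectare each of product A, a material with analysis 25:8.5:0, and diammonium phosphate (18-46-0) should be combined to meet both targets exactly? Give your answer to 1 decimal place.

190.1 kg product A, 258.2 kg diammonium phosphate

Per-hectare balance (a = product A, b = diammonium phosphate):
P₂O₅: 0.085·a + 0.46·b = 134.92
N: 0.25·a + 0.18·b = 94
Solving simultaneously: a = 190.114, b = 258.175.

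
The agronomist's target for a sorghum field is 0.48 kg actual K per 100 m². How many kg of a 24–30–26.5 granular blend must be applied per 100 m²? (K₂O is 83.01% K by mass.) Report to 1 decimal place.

2.2 kg of product per hundred sq m

As K₂O: 0.48 / 0.8301 = 0.578244 kg per 100 m².
Product per 100 m² = 0.578244 / 26.5% = 2.18205 kg.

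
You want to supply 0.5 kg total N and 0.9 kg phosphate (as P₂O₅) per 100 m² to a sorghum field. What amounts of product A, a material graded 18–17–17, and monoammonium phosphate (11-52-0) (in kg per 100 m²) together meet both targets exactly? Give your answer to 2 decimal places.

Per-100 m² balance (a = product A, b = monoammonium phosphate):
N: 0.18·a + 0.11·b = 0.5
P₂O₅: 0.17·a + 0.52·b = 0.9
Solving simultaneously: a = 2.14953, b = 1.02804.

2.15 kg product A, 1.03 kg monoammonium phosphate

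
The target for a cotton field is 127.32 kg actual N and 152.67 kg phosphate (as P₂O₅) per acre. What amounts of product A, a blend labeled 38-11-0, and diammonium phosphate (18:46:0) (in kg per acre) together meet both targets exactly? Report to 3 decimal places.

200.559 kg product A, 283.932 kg diammonium phosphate

With a, b = kg per acre of product A and diammonium phosphate:
N: 0.38·a + 0.18·b = 127.32
P₂O₅: 0.11·a + 0.46·b = 152.67
Solving simultaneously: a = 200.5587, b = 283.9316.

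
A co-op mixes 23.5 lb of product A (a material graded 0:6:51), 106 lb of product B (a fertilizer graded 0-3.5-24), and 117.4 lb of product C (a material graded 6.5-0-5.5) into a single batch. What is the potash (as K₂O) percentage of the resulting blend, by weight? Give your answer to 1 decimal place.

Total mass = 23.5 + 106 + 117.4 = 246.9 lb.
K₂O mass = 51%×23.5 + 24%×106 + 5.5%×117.4 = 43.882 lb.
% K₂O = 43.882 / 246.9 = 17.7732%.

17.8% K₂O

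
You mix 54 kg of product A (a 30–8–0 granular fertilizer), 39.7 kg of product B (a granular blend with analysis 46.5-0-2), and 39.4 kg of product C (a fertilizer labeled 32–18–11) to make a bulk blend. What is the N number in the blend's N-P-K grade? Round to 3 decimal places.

35.514% N

Total mass = 54 + 39.7 + 39.4 = 133.1 kg.
N mass = 30%×54 + 46.5%×39.7 + 32%×39.4 = 47.2685 kg.
% N = 47.2685 / 133.1 = 35.5135%.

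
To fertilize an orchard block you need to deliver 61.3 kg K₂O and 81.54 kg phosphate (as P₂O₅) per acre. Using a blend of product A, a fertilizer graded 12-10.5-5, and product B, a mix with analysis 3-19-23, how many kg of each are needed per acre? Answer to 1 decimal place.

485.1 kg product A, 161.1 kg product B

With a, b = kg per acre of product A and product B:
K₂O: 0.05·a + 0.23·b = 61.3
P₂O₅: 0.105·a + 0.19·b = 81.54
From row1: a = (61.3 − 0.23·b) / 0.05.
Into row2: 0.105·(61.3 − 0.23·b)/0.05 + 0.19·b = 81.54 → b = 161.058, a = 485.133.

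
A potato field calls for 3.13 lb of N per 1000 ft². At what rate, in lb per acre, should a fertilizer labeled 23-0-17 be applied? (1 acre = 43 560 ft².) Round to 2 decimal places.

Product per 1000 ft² = 3.13 / 23% = 13.6087 lb.
Convert to per acre: 13.6087 × 43.56 = 592.7948 lb.

592.79 lb of product per acre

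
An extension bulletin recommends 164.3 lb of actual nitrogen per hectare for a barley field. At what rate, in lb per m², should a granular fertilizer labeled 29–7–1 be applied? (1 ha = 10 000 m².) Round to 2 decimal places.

Product per hectare = 164.3 / 29% = 566.552 lb.
Convert to per m²: 566.552 × 0.0001 = 0.0566552 lb.

0.06 lb of product per sq m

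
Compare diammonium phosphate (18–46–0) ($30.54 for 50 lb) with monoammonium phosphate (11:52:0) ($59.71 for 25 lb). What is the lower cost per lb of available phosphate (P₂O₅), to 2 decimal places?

diammonium phosphate: P₂O₅ per bag = 50 × 46% = 23 lb; cost = 30.54 / 23 = $1.3278/lb P₂O₅.
monoammonium phosphate: P₂O₅ per bag = 25 × 52% = 13 lb; cost = 59.71 / 13 = $4.5931/lb P₂O₅.
diammonium phosphate is cheaper.

$1.33 per lb P₂O₅ (diammonium phosphate)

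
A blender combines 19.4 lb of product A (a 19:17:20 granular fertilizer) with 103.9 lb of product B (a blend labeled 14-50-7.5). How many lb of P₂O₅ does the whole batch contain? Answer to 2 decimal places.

55.25 lb P₂O₅

P₂O₅ mass = 17%×19.4 + 50%×103.9 = 55.248 lb.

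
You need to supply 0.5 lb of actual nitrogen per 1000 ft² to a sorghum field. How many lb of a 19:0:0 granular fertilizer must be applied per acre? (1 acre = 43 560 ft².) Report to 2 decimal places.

Product per 1000 ft² = 0.5 / 19% = 2.63158 lb.
Convert to per acre: 2.63158 × 43.56 = 114.632 lb.

114.63 lb of product per acre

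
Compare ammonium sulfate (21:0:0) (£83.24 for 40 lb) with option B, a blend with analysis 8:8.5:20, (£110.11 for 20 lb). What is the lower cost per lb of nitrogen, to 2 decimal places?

£9.91 per lb N (ammonium sulfate)

ammonium sulfate: N per bag = 40 × 21% = 8.4 lb; cost = 83.24 / 8.4 = £9.9095/lb N.
option B: N per bag = 20 × 8% = 1.6 lb; cost = 110.11 / 1.6 = £68.8187/lb N.
ammonium sulfate is cheaper.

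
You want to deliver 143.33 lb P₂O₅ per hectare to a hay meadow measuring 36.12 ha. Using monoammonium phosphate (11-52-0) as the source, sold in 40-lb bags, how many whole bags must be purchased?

Product per hectare = 143.33 / 52% = 275.635 lb.
Total product = 275.635 × 36.12 = 9955.92 lb.
Bags = ⌈9955.92 / 40⌉ = 249.

249 bags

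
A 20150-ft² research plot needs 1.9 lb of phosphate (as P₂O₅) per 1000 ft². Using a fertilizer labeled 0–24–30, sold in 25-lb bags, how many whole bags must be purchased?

Product per 1000 ft² = 1.9 / 24% = 7.91667 lb.
Total product = 7.91667 × 20150 / 1000 = 159.521 lb.
Bags = ⌈159.521 / 25⌉ = 7.

7 bags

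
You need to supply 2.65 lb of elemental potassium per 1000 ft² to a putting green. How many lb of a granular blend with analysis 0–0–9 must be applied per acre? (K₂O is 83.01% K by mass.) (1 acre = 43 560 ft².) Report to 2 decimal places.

As K₂O: 2.65 / 0.8301 = 3.19239 lb per 1000 ft².
Product per 1000 ft² = 3.19239 / 9% = 35.471 lb.
Convert to per acre: 35.471 × 43.56 = 1545.115 lb.

1545.12 lb of product per acre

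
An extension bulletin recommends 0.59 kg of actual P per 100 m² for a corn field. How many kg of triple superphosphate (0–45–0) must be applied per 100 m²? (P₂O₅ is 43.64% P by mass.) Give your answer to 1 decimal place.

3.0 kg of product per hundred sq m

As P₂O₅: 0.59 / 0.4364 = 1.35197 kg per 100 m².
Product per 100 m² = 1.35197 / 45% = 3.00438 kg.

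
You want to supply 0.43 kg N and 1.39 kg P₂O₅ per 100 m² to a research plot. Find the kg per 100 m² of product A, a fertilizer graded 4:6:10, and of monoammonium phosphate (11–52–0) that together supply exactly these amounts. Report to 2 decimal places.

Let a = kg of product A, b = kg of monoammonium phosphate (per 100 m²).
N: 0.04·a + 0.11·b = 0.43
P₂O₅: 0.06·a + 0.52·b = 1.39
Eliminate b: (row1) − 0.11/0.52·(row2) → 0.0273077·a = 0.135962, so a = 4.97887.
Then b = (1.39 − 0.06·4.97887) / 0.52 = 2.09859.

4.98 kg product A, 2.10 kg monoammonium phosphate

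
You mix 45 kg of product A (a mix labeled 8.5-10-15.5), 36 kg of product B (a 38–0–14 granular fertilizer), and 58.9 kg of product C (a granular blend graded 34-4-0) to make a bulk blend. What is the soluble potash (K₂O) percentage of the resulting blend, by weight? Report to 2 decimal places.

Total mass = 45 + 36 + 58.9 = 139.9 kg.
K₂O mass = 15.5%×45 + 14%×36 + 0%×58.9 = 12.015 kg.
% K₂O = 12.015 / 139.9 = 8.58828%.

8.59% K₂O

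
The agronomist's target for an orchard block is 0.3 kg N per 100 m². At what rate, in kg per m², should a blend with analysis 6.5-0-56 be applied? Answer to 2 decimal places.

0.05 kg of product per sq m

Product per 100 m² = 0.3 / 6.5% = 4.61538 kg.
Convert to per m²: 4.61538 × 0.01 = 0.0461538 kg.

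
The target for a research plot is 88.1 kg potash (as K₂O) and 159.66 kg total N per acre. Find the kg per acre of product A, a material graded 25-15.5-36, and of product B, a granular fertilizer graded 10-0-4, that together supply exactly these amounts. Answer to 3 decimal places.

93.215 kg product A, 1363.562 kg product B

With a, b = kg per acre of product A and product B:
K₂O: 0.36·a + 0.04·b = 88.1
N: 0.25·a + 0.1·b = 159.66
Solving simultaneously: a = 93.2154, b = 1363.5615.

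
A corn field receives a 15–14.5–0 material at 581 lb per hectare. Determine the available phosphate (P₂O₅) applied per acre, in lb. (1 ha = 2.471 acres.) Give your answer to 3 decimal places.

34.093 lb P₂O₅ per acre

P₂O₅ per hectare = 581 × 14.5% = 84.245 lb.
Convert to per acre: 84.245 × 0.404694 = 34.09348 lb.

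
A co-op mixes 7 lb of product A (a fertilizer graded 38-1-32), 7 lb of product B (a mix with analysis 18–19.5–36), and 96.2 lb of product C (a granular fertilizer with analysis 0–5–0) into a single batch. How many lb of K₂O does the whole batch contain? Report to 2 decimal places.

K₂O mass = 32%×7 + 36%×7 + 0%×96.2 = 4.76 lb.

4.76 lb K₂O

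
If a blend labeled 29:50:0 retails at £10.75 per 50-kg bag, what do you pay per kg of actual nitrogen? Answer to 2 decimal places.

£0.74 per kg N

N in bag = 50 × 29% = 14.5 kg.
Cost per kg N = £10.75 / 14.5 = £0.7414.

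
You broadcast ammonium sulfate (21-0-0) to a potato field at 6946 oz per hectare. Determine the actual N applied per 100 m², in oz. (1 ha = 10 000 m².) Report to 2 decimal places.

nitrogen per hectare = 6946 × 21% = 1458.66 oz.
Convert to per 100 m²: 1458.66 × 0.01 = 14.5866 oz.

14.59 oz N per hundred sq m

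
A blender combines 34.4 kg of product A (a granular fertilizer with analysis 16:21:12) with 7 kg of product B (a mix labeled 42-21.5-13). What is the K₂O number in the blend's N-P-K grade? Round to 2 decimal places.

Total mass = 34.4 + 7 = 41.4 kg.
K₂O mass = 12%×34.4 + 13%×7 = 5.038 kg.
% K₂O = 5.038 / 41.4 = 12.1691%.

12.17% K₂O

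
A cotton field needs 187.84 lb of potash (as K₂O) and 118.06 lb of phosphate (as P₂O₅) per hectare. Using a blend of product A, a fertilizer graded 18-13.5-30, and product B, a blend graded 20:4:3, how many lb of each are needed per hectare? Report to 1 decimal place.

499.6 lb product A, 1265.4 lb product B

Per-hectare balance (a = product A, b = product B):
K₂O: 0.3·a + 0.03·b = 187.84
P₂O₅: 0.135·a + 0.04·b = 118.06
Eliminate a: (row1) − 0.3/0.135·(row2) → -0.0588889·b = -74.5156, so b = 1265.36.
Back-substitute: a = (187.84 − 0.03·1265.36) / 0.3 = 499.597.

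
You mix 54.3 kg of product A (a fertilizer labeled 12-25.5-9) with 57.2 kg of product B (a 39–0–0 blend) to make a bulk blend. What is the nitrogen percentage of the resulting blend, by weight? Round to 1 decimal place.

25.9% N

Total mass = 54.3 + 57.2 = 111.5 kg.
N mass = 12%×54.3 + 39%×57.2 = 28.824 kg.
% N = 28.824 / 111.5 = 25.8511%.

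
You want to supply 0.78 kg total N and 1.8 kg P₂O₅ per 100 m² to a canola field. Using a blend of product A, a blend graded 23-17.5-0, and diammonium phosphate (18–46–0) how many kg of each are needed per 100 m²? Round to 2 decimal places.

With a, b = kg per 100 m² of product A and diammonium phosphate:
N: 0.23·a + 0.18·b = 0.78
P₂O₅: 0.175·a + 0.46·b = 1.8
Solving simultaneously: a = 0.468371, b = 3.73486.

0.47 kg product A, 3.73 kg diammonium phosphate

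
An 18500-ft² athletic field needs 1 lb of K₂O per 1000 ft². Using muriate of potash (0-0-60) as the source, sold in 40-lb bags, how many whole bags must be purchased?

Product per 1000 ft² = 1 / 60% = 1.66667 lb.
Total product = 1.66667 × 18500 / 1000 = 30.8333 lb.
Bags = ⌈30.8333 / 40⌉ = 1.

1 bags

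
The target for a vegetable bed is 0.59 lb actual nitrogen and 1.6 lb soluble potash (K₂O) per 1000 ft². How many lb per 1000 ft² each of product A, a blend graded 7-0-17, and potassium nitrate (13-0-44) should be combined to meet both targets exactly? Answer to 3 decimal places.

With a, b = lb per 1000 ft² of product A and potassium nitrate:
N: 0.07·a + 0.13·b = 0.59
K₂O: 0.17·a + 0.44·b = 1.6
Solving simultaneously: a = 5.93103, b = 1.34483.

5.931 lb product A, 1.345 lb potassium nitrate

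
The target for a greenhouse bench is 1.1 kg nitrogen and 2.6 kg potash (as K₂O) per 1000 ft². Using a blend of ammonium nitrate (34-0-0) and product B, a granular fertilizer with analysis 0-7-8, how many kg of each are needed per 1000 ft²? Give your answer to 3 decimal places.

3.235 kg ammonium nitrate, 32.500 kg product B

With a, b = kg per 1000 ft² of ammonium nitrate and product B:
N: 0.34·a + 0·b = 1.1
K₂O: 0·a + 0.08·b = 2.6
Solving simultaneously: a = 3.23529, b = 32.5.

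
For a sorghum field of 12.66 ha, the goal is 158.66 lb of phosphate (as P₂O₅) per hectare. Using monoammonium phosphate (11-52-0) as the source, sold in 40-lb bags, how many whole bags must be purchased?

97 bags

Product per hectare = 158.66 / 52% = 305.115 lb.
Total product = 305.115 × 12.66 = 3862.76 lb.
Bags = ⌈3862.76 / 40⌉ = 97.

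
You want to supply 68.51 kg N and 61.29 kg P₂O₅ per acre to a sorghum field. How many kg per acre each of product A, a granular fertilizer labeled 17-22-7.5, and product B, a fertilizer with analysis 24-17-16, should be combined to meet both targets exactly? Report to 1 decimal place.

128.2 kg product A, 194.7 kg product B

With a, b = kg per acre of product A and product B:
N: 0.17·a + 0.24·b = 68.51
P₂O₅: 0.22·a + 0.17·b = 61.29
Solving simultaneously: a = 128.155, b = 194.682.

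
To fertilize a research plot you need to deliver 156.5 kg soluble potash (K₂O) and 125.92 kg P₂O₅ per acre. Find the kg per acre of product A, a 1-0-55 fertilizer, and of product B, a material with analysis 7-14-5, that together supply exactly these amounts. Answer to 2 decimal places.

Let a = kg of product A, b = kg of product B (per acre).
K₂O: 0.55·a + 0.05·b = 156.5
P₂O₅: 0·a + 0.14·b = 125.92
Solving simultaneously: a = 202.779, b = 899.429.

202.78 kg product A, 899.43 kg product B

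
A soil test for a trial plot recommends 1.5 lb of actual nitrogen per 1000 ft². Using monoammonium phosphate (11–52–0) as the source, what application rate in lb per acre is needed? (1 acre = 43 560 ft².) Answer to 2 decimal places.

594.00 lb of product per acre

Product per 1000 ft² = 1.5 / 11% = 13.6364 lb.
Convert to per acre: 13.6364 × 43.56 = 594 lb.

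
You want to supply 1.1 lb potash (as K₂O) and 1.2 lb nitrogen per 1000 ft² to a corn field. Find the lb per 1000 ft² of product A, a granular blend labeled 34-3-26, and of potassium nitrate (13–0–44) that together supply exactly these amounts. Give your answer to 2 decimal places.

3.32 lb product A, 0.54 lb potassium nitrate

Let a = lb of product A, b = lb of potassium nitrate (per 1000 ft²).
K₂O: 0.26·a + 0.44·b = 1.1
N: 0.34·a + 0.13·b = 1.2
Eliminate a: (row1) − 0.26/0.34·(row2) → 0.340588·b = 0.182353, so b = 0.535406.
Back-substitute: a = (1.1 − 0.44·0.535406) / 0.26 = 3.3247.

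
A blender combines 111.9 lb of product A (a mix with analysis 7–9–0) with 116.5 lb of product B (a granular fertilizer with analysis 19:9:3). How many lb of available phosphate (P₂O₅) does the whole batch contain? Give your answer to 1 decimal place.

P₂O₅ mass = 9%×111.9 + 9%×116.5 = 20.556 lb.

20.6 lb P₂O₅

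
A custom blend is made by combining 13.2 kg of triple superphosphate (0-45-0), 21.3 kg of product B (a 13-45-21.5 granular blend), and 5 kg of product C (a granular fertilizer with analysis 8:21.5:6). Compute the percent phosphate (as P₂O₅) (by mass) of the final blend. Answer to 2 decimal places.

Total mass = 13.2 + 21.3 + 5 = 39.5 kg.
P₂O₅ mass = 45%×13.2 + 45%×21.3 + 21.5%×5 = 16.6 kg.
% P₂O₅ = 16.6 / 39.5 = 42.0253%.

42.03% P₂O₅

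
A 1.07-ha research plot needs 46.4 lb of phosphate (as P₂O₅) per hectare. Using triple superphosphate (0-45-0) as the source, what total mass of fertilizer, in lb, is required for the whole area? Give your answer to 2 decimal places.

110.33 lb

Product per hectare = 46.4 / 45% = 103.111 lb.
Total product = 103.111 × 1.07 = 110.329 lb.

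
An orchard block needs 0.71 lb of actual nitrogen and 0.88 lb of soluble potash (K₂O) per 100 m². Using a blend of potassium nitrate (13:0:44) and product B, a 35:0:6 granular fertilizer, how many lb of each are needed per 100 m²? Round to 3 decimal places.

Let a = lb of potassium nitrate, b = lb of product B (per 100 m²).
N: 0.13·a + 0.35·b = 0.71
K₂O: 0.44·a + 0.06·b = 0.88
Solving simultaneously: a = 1.81532, b = 1.35431.

1.815 lb potassium nitrate, 1.354 lb product B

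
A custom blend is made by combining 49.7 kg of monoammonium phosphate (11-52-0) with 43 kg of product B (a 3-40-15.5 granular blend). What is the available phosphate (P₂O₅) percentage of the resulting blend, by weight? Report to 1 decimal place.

Total mass = 49.7 + 43 = 92.7 kg.
P₂O₅ mass = 52%×49.7 + 40%×43 = 43.044 kg.
% P₂O₅ = 43.044 / 92.7 = 46.4337%.

46.4% P₂O₅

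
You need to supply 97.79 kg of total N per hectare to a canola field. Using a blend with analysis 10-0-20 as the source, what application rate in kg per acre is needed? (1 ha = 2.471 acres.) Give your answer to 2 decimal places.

395.75 kg of product per acre

Product per hectare = 97.79 / 10% = 977.9 kg.
Convert to per acre: 977.9 × 0.404694 = 395.751 kg.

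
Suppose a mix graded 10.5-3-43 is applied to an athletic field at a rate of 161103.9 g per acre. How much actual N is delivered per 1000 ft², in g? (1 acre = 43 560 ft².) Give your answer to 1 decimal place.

388.3 g N per thousand sq ft

nitrogen per acre = 161103.9 × 10.5% = 16915.9 g.
Convert to per 1000 ft²: 16915.9 × 0.0229568 = 388.336 g.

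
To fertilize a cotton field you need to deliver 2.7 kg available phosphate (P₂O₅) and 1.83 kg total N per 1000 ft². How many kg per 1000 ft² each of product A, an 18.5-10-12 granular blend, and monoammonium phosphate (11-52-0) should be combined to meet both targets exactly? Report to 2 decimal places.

7.68 kg product A, 3.71 kg monoammonium phosphate

With a, b = kg per 1000 ft² of product A and monoammonium phosphate:
P₂O₅: 0.1·a + 0.52·b = 2.7
N: 0.185·a + 0.11·b = 1.83
From row1: a = (2.7 − 0.52·b) / 0.1.
Into row2: 0.185·(2.7 − 0.52·b)/0.1 + 0.11·b = 1.83 → b = 3.71479, a = 7.6831.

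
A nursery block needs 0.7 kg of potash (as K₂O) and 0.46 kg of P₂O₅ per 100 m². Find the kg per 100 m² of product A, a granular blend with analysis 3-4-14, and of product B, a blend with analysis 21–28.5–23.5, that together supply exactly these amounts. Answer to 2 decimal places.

Let a = kg of product A, b = kg of product B (per 100 m²).
K₂O: 0.14·a + 0.235·b = 0.7
P₂O₅: 0.04·a + 0.285·b = 0.46
Eliminate a: (row1) − 0.14/0.04·(row2) → -0.7625·b = -0.91, so b = 1.19344.
Back-substitute: a = (0.7 − 0.235·1.19344) / 0.14 = 2.99672.

3.00 kg product A, 1.19 kg product B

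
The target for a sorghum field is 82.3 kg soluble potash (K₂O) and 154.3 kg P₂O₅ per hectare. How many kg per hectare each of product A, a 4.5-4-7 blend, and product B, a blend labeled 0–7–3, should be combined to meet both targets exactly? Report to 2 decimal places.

305.95 kg product A, 2029.46 kg product B

Per-hectare balance (a = product A, b = product B):
K₂O: 0.07·a + 0.03·b = 82.3
P₂O₅: 0.04·a + 0.07·b = 154.3
Eliminate b: (row1) − 0.03/0.07·(row2) → 0.0528571·a = 16.1714, so a = 305.946.
Then b = (154.3 − 0.04·305.946) / 0.07 = 2029.459.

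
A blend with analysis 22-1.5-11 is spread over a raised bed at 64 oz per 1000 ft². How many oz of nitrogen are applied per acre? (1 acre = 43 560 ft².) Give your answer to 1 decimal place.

613.3 oz N per acre

nitrogen per 1000 ft² = 64 × 22% = 14.08 oz.
Convert to per acre: 14.08 × 43.56 = 613.325 oz.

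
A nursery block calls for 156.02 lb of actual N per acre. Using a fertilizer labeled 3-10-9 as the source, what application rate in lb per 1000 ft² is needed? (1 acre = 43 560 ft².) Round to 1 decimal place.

Product per acre = 156.02 / 3% = 5200.67 lb.
Convert to per 1000 ft²: 5200.67 × 0.0229568 = 119.391 lb.

119.4 lb of product per thousand sq ft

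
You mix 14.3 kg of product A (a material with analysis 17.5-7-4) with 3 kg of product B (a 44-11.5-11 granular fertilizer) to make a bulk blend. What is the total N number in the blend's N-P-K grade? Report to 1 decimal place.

Total mass = 14.3 + 3 = 17.3 kg.
N mass = 17.5%×14.3 + 44%×3 = 3.8225 kg.
% N = 3.8225 / 17.3 = 22.0954%.

22.1% N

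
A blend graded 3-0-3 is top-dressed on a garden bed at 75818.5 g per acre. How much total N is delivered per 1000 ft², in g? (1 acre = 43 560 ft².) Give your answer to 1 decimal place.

nitrogen per acre = 75818.5 × 3% = 2274.55 g.
Convert to per 1000 ft²: 2274.55 × 0.0229568 = 52.2166 g.

52.2 g N per thousand sq ft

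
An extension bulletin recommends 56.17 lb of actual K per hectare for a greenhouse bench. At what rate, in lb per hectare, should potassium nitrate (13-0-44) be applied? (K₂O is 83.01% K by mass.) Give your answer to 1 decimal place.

As K₂O: 56.17 / 0.8301 = 67.6665 lb per hectare.
Product per hectare = 67.6665 / 44% = 153.788 lb.

153.8 lb of product per hectare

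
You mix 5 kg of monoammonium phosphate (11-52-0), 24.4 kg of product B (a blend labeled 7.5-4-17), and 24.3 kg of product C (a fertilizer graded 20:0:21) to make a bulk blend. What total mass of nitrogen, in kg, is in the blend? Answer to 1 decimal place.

7.2 kg N

N mass = 11%×5 + 7.5%×24.4 + 20%×24.3 = 7.24 kg.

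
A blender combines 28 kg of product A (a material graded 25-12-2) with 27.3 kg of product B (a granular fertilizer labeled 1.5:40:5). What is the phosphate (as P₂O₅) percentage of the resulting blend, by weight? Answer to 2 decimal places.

Total mass = 28 + 27.3 = 55.3 kg.
P₂O₅ mass = 12%×28 + 40%×27.3 = 14.28 kg.
% P₂O₅ = 14.28 / 55.3 = 25.8228%.

25.82% P₂O₅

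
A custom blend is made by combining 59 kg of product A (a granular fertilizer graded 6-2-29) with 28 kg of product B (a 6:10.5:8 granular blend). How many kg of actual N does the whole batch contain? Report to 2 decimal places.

5.22 kg N

N mass = 6%×59 + 6%×28 = 5.22 kg.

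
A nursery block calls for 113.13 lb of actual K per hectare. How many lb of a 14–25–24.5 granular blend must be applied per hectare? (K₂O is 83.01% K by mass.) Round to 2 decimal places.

556.26 lb of product per hectare

As K₂O: 113.13 / 0.8301 = 136.285 lb per hectare.
Product per hectare = 136.285 / 24.5% = 556.264 lb.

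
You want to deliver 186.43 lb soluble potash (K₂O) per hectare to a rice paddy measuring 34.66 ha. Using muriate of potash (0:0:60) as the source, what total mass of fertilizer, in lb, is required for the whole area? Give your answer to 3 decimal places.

10769.440 lb

Product per hectare = 186.43 / 60% = 310.717 lb.
Total product = 310.717 × 34.66 = 10769.4397 lb.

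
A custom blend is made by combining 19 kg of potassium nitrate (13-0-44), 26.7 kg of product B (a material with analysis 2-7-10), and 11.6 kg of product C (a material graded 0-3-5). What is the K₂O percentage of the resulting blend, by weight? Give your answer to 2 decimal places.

20.26% K₂O

Total mass = 19 + 26.7 + 11.6 = 57.3 kg.
K₂O mass = 44%×19 + 10%×26.7 + 5%×11.6 = 11.61 kg.
% K₂O = 11.61 / 57.3 = 20.2618%.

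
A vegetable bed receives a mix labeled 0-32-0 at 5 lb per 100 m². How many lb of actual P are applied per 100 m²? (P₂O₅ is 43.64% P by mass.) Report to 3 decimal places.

P₂O₅ per 100 m² = 5 × 32% = 1.6 lb.
Elemental P = 1.6 × 0.4364 = 0.69824 lb per 100 m².

0.698 lb P per hundred sq m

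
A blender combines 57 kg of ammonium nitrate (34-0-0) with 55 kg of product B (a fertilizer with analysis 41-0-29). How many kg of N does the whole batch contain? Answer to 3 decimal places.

N mass = 34%×57 + 41%×55 = 41.93 kg.

41.930 kg N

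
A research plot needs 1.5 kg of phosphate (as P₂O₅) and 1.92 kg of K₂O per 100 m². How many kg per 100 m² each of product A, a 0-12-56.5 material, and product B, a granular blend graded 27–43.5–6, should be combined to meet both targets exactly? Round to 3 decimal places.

3.124 kg product A, 2.587 kg product B

Per-100 m² balance (a = product A, b = product B):
P₂O₅: 0.12·a + 0.435·b = 1.5
K₂O: 0.565·a + 0.06·b = 1.92
From row1: a = (1.5 − 0.435·b) / 0.12.
Into row2: 0.565·(1.5 − 0.435·b)/0.12 + 0.06·b = 1.92 → b = 2.58661, a = 3.12355.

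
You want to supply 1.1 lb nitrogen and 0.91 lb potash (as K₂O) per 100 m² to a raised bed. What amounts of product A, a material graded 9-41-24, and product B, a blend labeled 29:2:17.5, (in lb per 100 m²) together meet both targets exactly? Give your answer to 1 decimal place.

1.3 lb product A, 3.4 lb product B

Per-100 m² balance (a = product A, b = product B):
N: 0.09·a + 0.29·b = 1.1
K₂O: 0.24·a + 0.175·b = 0.91
Eliminate a: (row1) − 0.09/0.24·(row2) → 0.224375·b = 0.75875, so b = 3.38162.
Back-substitute: a = (1.1 − 0.29·3.38162) / 0.09 = 1.32591.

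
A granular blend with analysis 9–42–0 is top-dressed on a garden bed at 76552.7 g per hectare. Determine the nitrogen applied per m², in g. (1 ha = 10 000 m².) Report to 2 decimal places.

nitrogen per hectare = 76552.7 × 9% = 6889.74 g.
Convert to per m²: 6889.74 × 0.0001 = 0.688974 g.

0.69 g N per sq m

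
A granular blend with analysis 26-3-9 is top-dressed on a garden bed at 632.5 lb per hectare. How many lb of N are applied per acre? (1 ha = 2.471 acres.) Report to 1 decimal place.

66.6 lb N per acre

nitrogen per hectare = 632.5 × 26% = 164.45 lb.
Convert to per acre: 164.45 × 0.404694 = 66.552 lb.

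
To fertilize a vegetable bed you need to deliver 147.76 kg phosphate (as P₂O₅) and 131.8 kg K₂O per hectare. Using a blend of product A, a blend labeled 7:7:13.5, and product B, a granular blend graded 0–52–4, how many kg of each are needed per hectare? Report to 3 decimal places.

Let a = kg of product A, b = kg of product B (per hectare).
P₂O₅: 0.07·a + 0.52·b = 147.76
K₂O: 0.135·a + 0.04·b = 131.8
From row1: a = (147.76 − 0.52·b) / 0.07.
Into row2: 0.135·(147.76 − 0.52·b)/0.07 + 0.04·b = 131.8 → b = 159.0742, a = 929.1632.

929.163 kg product A, 159.074 kg product B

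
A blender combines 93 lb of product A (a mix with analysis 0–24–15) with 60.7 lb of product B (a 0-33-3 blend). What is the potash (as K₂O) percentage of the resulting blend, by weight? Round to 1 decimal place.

Total mass = 93 + 60.7 = 153.7 lb.
K₂O mass = 15%×93 + 3%×60.7 = 15.771 lb.
% K₂O = 15.771 / 153.7 = 10.2609%.

10.3% K₂O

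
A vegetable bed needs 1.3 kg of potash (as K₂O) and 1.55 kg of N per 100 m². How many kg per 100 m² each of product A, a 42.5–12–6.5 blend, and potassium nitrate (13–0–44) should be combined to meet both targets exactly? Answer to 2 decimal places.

2.87 kg product A, 2.53 kg potassium nitrate

Per-100 m² balance (a = product A, b = potassium nitrate):
K₂O: 0.065·a + 0.44·b = 1.3
N: 0.425·a + 0.13·b = 1.55
Eliminate a: (row1) − 0.065/0.425·(row2) → 0.420118·b = 1.06294, so b = 2.5301.
Back-substitute: a = (1.3 − 0.44·2.5301) / 0.065 = 2.87314.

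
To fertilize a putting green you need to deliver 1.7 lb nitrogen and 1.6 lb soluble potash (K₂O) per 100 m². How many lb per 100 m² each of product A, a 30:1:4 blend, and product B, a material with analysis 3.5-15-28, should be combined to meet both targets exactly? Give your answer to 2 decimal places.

5.08 lb product A, 4.99 lb product B

With a, b = lb per 100 m² of product A and product B:
N: 0.3·a + 0.035·b = 1.7
K₂O: 0.04·a + 0.28·b = 1.6
Eliminate a: (row1) − 0.3/0.04·(row2) → -2.065·b = -10.3, so b = 4.98789.
Back-substitute: a = (1.7 − 0.035·4.98789) / 0.3 = 5.08475.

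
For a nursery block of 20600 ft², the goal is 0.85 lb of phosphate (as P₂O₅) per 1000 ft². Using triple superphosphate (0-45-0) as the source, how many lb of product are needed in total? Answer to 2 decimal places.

38.91 lb

Product per 1000 ft² = 0.85 / 45% = 1.88889 lb.
Total product = 1.88889 × 20600 / 1000 = 38.9111 lb.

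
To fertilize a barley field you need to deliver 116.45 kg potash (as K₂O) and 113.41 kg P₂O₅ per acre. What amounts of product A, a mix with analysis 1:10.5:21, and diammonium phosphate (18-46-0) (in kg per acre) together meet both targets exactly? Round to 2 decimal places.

554.52 kg product A, 119.97 kg diammonium phosphate

Per-acre balance (a = product A, b = diammonium phosphate):
K₂O: 0.21·a + 0·b = 116.45
P₂O₅: 0.105·a + 0.46·b = 113.41
Eliminate a: (row1) − 0.21/0.105·(row2) → -0.92·b = -110.37, so b = 119.967.
Back-substitute: a = (116.45 − 0·119.967) / 0.21 = 554.524.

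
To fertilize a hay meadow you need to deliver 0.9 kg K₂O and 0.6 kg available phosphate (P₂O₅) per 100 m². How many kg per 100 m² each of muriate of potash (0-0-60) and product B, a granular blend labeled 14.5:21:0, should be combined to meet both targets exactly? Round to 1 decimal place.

With a, b = kg per 100 m² of muriate of potash and product B:
K₂O: 0.6·a + 0·b = 0.9
P₂O₅: 0·a + 0.21·b = 0.6
Solving simultaneously: a = 1.5, b = 2.85714.

1.5 kg muriate of potash, 2.9 kg product B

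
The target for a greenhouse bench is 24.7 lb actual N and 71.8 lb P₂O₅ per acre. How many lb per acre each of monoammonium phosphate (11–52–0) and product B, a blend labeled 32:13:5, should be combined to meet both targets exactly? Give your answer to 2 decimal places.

129.95 lb monoammonium phosphate, 32.52 lb product B

Let a = lb of monoammonium phosphate, b = lb of product B (per acre).
N: 0.11·a + 0.32·b = 24.7
P₂O₅: 0.52·a + 0.13·b = 71.8
From row1: a = (24.7 − 0.32·b) / 0.11.
Into row2: 0.52·(24.7 − 0.32·b)/0.11 + 0.13·b = 71.8 → b = 32.5181, a = 129.947.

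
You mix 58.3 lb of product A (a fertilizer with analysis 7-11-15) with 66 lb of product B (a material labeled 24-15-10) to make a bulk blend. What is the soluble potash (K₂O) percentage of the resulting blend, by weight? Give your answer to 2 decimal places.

Total mass = 58.3 + 66 = 124.3 lb.
K₂O mass = 15%×58.3 + 10%×66 = 15.345 lb.
% K₂O = 15.345 / 124.3 = 12.3451%.

12.35% K₂O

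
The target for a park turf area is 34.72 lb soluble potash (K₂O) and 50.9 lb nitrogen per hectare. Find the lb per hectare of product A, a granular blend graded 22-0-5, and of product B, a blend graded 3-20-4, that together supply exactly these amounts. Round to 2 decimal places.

Let a = lb of product A, b = lb of product B (per hectare).
K₂O: 0.05·a + 0.04·b = 34.72
N: 0.22·a + 0.03·b = 50.9
From row1: a = (34.72 − 0.04·b) / 0.05.
Into row2: 0.22·(34.72 − 0.04·b)/0.05 + 0.03·b = 50.9 → b = 697.726, a = 136.219.

136.22 lb product A, 697.73 lb product B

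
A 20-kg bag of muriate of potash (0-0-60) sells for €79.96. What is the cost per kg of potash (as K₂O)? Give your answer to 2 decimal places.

€6.66 per kg K₂O

K₂O in bag = 20 × 60% = 12 kg.
Cost per kg K₂O = €79.96 / 12 = €6.6633.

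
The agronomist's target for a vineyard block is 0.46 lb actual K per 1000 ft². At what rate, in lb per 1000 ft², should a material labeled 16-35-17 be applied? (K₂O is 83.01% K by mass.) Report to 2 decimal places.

As K₂O: 0.46 / 0.8301 = 0.55415 lb per 1000 ft².
Product per 1000 ft² = 0.55415 / 17% = 3.25971 lb.

3.26 lb of product per thousand sq ft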